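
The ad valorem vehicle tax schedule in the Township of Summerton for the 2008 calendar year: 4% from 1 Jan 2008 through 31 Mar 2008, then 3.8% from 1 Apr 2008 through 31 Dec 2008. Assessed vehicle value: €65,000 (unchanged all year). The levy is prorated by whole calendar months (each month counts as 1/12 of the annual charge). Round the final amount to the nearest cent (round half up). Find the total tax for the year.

1 Jan – 31 Mar 2008: 3 months at 4% → €65,000 × 4% × 3/12 = €650.0000
1 Apr – 31 Dec 2008: 9 months at 3.8% → €65,000 × 3.8% × 9/12 = €1,852.5000
Total = €2,502.5000

€2,502.50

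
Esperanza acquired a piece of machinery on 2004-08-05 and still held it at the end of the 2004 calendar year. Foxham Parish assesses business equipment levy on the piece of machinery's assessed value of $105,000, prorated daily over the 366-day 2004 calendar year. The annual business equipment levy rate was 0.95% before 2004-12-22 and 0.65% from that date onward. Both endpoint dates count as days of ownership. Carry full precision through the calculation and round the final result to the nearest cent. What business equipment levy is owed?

2004-08-05 to 2004-12-21: 139 days at 0.95% → $105,000 × 0.95% × 139/366 = $378.8320
2004-12-22 to 2004-12-31: 10 days at 0.65% → $105,000 × 0.65% × 10/366 = $18.6475
Total = $397.4795

$397.48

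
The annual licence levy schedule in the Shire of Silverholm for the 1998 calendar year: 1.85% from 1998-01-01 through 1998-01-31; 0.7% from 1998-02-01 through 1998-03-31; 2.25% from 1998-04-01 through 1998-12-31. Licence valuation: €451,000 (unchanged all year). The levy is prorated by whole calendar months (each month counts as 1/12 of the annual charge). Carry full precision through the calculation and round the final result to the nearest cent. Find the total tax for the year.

€8,832.08

1998-01-01 to 1998-01-31: 1 month at 1.85% → €451,000 × 1.85% × 1/12 = €695.2917
1998-02-01 to 1998-03-31: 2 months at 0.7% → €451,000 × 0.7% × 2/12 = €526.1667
1998-04-01 to 1998-12-31: 9 months at 2.25% → €451,000 × 2.25% × 9/12 = €7,610.6250
Total = €8,832.0833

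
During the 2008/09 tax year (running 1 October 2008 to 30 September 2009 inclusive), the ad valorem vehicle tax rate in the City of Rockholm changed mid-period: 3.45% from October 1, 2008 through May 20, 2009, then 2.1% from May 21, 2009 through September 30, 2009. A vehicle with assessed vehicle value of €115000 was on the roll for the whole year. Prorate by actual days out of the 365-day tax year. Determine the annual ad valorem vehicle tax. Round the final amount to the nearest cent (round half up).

October 1, 2008 – May 20, 2009: 232 days at 3.45% → €115000 × 3.45% × 232/365 = €2521.8082
May 21 – September 30, 2009: 133 days at 2.1% → €115000 × 2.1% × 133/365 = €879.9863
Total = €3401.7945

€3401.79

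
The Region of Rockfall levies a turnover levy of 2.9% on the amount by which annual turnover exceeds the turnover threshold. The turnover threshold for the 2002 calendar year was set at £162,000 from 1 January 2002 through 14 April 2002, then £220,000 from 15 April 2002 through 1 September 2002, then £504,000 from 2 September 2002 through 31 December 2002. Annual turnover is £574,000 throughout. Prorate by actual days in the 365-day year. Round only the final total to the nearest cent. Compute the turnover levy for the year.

1 January – 14 April 2002: 104 days, exemption £162,000 → (£574,000 − £162,000) × 2.9% × 104/365 = £3,404.3616
15 April – 1 September 2002: 140 days, exemption £220,000 → (£574,000 − £220,000) × 2.9% × 140/365 = £3,937.6438
2 September – 31 December 2002: 121 days, exemption £504,000 → (£574,000 − £504,000) × 2.9% × 121/365 = £672.9589
Total = £8,014.9644

£8,014.96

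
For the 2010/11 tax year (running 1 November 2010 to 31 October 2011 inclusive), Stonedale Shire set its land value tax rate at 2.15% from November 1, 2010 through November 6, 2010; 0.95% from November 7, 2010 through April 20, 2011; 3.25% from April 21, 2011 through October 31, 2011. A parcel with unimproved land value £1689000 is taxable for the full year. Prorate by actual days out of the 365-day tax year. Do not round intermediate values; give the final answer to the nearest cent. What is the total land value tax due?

£37026.12

November 1 – November 6, 2010: 6 days at 2.15% → £1689000 × 2.15% × 6/365 = £596.9342
November 7, 2010 – April 20, 2011: 165 days at 0.95% → £1689000 × 0.95% × 165/365 = £7253.4452
April 21 – October 31, 2011: 194 days at 3.25% → £1689000 × 3.25% × 194/365 = £29175.7397
Total = £37026.1192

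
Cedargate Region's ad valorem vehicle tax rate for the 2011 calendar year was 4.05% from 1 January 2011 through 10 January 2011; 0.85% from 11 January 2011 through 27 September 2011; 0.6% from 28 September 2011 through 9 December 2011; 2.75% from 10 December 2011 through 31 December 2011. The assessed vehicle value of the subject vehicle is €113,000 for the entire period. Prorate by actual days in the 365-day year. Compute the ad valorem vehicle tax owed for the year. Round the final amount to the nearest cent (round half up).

€1,132.48

1 January – 10 January 2011: 10 days at 4.05% → €113,000 × 4.05% × 10/365 = €125.3836
11 January – 27 September 2011: 260 days at 0.85% → €113,000 × 0.85% × 260/365 = €684.1918
28 September – 9 December 2011: 73 days at 0.6% → €113,000 × 0.6% × 73/365 = €135.6000
10 December – 31 December 2011: 22 days at 2.75% → €113,000 × 2.75% × 22/365 = €187.3014
Total = €1,132.4767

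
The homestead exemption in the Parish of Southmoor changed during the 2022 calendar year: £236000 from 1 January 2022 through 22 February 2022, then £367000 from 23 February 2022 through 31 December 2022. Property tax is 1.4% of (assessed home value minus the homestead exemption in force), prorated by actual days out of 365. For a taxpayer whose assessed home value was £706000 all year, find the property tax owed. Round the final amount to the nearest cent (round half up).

£5012.31

1 January – 22 February 2022: 53 days, exemption £236000 → (£706000 − £236000) × 1.4% × 53/365 = £955.4521
23 February – 31 December 2022: 312 days, exemption £367000 → (£706000 − £367000) × 1.4% × 312/365 = £4056.8548
Total = £5012.3068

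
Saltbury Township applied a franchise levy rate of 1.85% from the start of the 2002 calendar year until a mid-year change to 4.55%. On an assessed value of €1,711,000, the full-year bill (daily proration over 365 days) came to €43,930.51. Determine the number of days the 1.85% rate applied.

Let d = days at the first rate; then 365 − d days at the second rate.
€1,711,000 × [1.85%·d + 4.55%·(365−d)] / 365 = €43,930.51
Solving gives d = 268, so the new rate took effect on 26 Sep 2002.

268 days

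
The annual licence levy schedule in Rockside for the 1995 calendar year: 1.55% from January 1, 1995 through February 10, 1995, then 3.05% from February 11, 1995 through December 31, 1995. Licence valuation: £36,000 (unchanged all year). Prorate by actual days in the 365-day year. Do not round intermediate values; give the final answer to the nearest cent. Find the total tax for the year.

January 1 – February 10, 1995: 41 days at 1.55% → £36,000 × 1.55% × 41/365 = £62.6795
February 11 – December 31, 1995: 324 days at 3.05% → £36,000 × 3.05% × 324/365 = £974.6630
Total = £1,037.3425

£1,037.34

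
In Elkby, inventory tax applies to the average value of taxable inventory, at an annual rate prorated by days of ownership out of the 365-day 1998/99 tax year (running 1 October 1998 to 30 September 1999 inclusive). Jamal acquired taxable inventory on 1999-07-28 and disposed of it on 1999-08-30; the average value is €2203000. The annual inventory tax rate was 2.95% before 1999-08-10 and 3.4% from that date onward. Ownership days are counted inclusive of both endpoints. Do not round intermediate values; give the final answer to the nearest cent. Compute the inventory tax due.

1999-07-28 to 1999-08-09: 13 days at 2.95% → €2203000 × 2.95% × 13/365 = €2314.6589
1999-08-10 to 1999-08-30: 21 days at 3.4% → €2203000 × 3.4% × 21/365 = €4309.4301
Total = €6624.0890

€6624.09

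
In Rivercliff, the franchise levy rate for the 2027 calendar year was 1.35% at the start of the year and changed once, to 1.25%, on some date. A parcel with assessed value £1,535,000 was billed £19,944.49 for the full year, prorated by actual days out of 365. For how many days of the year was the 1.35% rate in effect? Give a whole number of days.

Let d = days at the first rate; then 365 − d days at the second rate.
£1,535,000 × [1.35%·d + 1.25%·(365−d)] / 365 = £19,944.49
Solving gives d = 180, so the new rate took effect on 30 Jun 2027.

180 days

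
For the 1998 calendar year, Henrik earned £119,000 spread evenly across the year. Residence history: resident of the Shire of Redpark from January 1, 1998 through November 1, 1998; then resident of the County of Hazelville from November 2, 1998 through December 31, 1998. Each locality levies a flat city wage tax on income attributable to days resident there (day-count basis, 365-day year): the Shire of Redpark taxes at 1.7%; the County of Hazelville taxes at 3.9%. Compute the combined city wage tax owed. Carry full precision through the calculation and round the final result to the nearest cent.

£2,453.36

The Shire of Redpark, January 1 – November 1, 1998: 305 days → £119,000 × 1.7% × 305/365 = £1,690.4521
The County of Hazelville, November 2 – December 31, 1998: 60 days → £119,000 × 3.9% × 60/365 = £762.9041
Total = £2,453.3562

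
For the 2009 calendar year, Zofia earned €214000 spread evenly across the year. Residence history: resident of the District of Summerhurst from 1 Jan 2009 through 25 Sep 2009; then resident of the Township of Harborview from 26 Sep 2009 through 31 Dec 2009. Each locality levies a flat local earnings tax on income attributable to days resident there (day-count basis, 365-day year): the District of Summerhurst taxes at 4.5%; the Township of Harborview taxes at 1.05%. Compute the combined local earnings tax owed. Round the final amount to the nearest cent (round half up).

The District of Summerhurst, 1 Jan – 25 Sep 2009: 268 days → €214000 × 4.5% × 268/365 = €7070.7945
The Township of Harborview, 26 Sep – 31 Dec 2009: 97 days → €214000 × 1.05% × 97/365 = €597.1479
Total = €7667.9425

€7667.94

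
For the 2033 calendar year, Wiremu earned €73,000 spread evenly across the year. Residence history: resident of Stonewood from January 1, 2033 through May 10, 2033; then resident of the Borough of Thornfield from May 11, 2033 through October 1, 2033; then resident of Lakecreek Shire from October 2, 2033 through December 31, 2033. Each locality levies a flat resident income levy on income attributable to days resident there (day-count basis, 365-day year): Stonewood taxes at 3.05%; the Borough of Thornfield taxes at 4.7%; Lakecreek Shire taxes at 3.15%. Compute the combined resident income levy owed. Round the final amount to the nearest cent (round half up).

€2,719.90

Stonewood, January 1 – May 10, 2033: 130 days → €73,000 × 3.05% × 130/365 = €793.0000
The Borough of Thornfield, May 11 – October 1, 2033: 144 days → €73,000 × 4.7% × 144/365 = €1,353.6000
Lakecreek Shire, October 2 – December 31, 2033: 91 days → €73,000 × 3.15% × 91/365 = €573.3000
Total = €2,719.9000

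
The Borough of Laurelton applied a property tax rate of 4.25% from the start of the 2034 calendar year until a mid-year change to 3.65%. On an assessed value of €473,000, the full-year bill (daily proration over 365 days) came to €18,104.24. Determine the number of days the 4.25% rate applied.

108 days

Let d = days at the first rate; then 365 − d days at the second rate.
€473,000 × [4.25%·d + 3.65%·(365−d)] / 365 = €18,104.24
Solving gives d = 108, so the new rate took effect on April 19, 2034.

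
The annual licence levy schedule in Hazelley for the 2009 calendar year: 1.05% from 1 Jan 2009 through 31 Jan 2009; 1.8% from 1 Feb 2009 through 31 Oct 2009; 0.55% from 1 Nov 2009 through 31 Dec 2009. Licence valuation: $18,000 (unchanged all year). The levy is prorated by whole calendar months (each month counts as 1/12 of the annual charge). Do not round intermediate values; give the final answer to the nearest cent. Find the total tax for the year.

1 Jan – 31 Jan 2009: 1 month at 1.05% → $18,000 × 1.05% × 1/12 = $15.7500
1 Feb – 31 Oct 2009: 9 months at 1.8% → $18,000 × 1.8% × 9/12 = $243.0000
1 Nov – 31 Dec 2009: 2 months at 0.55% → $18,000 × 0.55% × 2/12 = $16.5000
Total = $275.2500

$275.25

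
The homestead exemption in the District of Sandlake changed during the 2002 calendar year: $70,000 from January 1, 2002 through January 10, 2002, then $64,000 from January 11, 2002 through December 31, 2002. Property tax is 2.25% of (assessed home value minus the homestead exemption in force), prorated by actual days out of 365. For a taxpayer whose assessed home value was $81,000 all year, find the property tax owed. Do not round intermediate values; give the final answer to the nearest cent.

January 1 – January 10, 2002: 10 days, exemption $70,000 → ($81,000 − $70,000) × 2.25% × 10/365 = $6.7808
January 11 – December 31, 2002: 355 days, exemption $64,000 → ($81,000 − $64,000) × 2.25% × 355/365 = $372.0205
Total = $378.8014

$378.80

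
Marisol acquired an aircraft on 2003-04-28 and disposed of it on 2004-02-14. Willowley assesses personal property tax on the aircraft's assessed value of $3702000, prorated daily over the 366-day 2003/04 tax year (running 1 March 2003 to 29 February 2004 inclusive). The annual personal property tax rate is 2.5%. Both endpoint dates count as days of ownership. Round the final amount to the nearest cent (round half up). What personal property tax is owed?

$74090.57

Days held (2003-04-28 to 2004-02-14): 293 out of 366
Tax = $3702000 × 2.5% × 293/366 = $74090.5738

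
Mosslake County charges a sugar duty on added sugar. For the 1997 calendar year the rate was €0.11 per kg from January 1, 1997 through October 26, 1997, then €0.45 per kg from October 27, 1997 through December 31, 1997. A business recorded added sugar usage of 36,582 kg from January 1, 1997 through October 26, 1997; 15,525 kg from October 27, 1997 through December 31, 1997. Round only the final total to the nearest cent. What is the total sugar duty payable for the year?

January 1 – October 26, 1997: 36,582 kg at €0.11/kg → €4,024.02
October 27 – December 31, 1997: 15,525 kg at €0.45/kg → €6,986.25

€11,010.27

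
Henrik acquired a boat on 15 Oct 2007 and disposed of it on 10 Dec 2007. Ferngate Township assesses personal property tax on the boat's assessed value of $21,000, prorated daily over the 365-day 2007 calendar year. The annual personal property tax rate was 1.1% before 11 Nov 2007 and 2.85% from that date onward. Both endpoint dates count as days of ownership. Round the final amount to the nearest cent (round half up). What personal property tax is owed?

15 Oct – 10 Nov 2007: 27 days at 1.1% → $21,000 × 1.1% × 27/365 = $17.0877
11 Nov – 10 Dec 2007: 30 days at 2.85% → $21,000 × 2.85% × 30/365 = $49.1918
Total = $66.2795

$66.28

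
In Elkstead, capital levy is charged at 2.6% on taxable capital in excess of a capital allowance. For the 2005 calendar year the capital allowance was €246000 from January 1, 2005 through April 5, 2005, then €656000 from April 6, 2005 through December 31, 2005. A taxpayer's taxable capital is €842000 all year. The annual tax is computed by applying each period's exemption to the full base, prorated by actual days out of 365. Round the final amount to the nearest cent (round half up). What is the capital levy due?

€7610.52

January 1 – April 5, 2005: 95 days, exemption €246000 → (€842000 − €246000) × 2.6% × 95/365 = €4033.2055
April 6 – December 31, 2005: 270 days, exemption €656000 → (€842000 − €656000) × 2.6% × 270/365 = €3577.3151
Total = €7610.5205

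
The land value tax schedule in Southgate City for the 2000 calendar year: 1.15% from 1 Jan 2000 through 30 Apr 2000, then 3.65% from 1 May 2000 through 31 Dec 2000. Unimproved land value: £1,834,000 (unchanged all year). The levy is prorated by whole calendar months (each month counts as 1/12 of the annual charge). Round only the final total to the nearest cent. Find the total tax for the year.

1 Jan – 30 Apr 2000: 4 months at 1.15% → £1,834,000 × 1.15% × 4/12 = £7,030.3333
1 May – 31 Dec 2000: 8 months at 3.65% → £1,834,000 × 3.65% × 8/12 = £44,627.3333
Total = £51,657.6667

£51,657.67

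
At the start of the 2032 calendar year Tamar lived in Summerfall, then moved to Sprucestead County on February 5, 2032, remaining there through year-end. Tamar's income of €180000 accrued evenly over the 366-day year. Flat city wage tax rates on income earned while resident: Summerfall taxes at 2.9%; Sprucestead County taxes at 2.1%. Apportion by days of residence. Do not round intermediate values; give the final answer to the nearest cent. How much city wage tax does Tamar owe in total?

€3917.70

Summerfall, January 1 – February 4, 2032: 35 days → €180000 × 2.9% × 35/366 = €499.1803
Sprucestead County, February 5 – December 31, 2032: 331 days → €180000 × 2.1% × 331/366 = €3418.5246
Total = €3917.7049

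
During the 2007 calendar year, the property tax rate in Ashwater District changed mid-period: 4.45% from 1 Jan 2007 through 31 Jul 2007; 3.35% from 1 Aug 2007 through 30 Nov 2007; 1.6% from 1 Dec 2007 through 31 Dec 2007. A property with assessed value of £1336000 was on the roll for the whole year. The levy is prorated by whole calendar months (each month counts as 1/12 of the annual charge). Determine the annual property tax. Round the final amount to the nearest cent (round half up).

1 Jan – 31 Jul 2007: 7 months at 4.45% → £1336000 × 4.45% × 7/12 = £34680.3333
1 Aug – 30 Nov 2007: 4 months at 3.35% → £1336000 × 3.35% × 4/12 = £14918.6667
1 Dec – 31 Dec 2007: 1 month at 1.6% → £1336000 × 1.6% × 1/12 = £1781.3333
Total = £51380.3333

£51380.33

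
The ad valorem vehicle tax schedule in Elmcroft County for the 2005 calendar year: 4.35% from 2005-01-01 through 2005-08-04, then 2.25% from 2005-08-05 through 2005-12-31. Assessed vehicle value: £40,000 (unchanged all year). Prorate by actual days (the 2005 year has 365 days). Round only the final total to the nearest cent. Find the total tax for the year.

£1,397.10

2005-01-01 to 2005-08-04: 216 days at 4.35% → £40,000 × 4.35% × 216/365 = £1,029.6986
2005-08-05 to 2005-12-31: 149 days at 2.25% → £40,000 × 2.25% × 149/365 = £367.3973
Total = £1,397.0959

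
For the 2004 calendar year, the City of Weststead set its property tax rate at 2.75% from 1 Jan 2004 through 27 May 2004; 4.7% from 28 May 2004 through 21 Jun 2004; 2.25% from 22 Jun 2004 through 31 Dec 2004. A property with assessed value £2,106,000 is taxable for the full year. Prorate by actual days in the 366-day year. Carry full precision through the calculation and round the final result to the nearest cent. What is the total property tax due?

1 Jan – 27 May 2004: 148 days at 2.75% → £2,106,000 × 2.75% × 148/366 = £23,419.1803
28 May – 21 Jun 2004: 25 days at 4.7% → £2,106,000 × 4.7% × 25/366 = £6,761.0656
22 Jun – 31 Dec 2004: 193 days at 2.25% → £2,106,000 × 2.25% × 193/366 = £24,987.1721
Total = £55,167.4180

£55,167.42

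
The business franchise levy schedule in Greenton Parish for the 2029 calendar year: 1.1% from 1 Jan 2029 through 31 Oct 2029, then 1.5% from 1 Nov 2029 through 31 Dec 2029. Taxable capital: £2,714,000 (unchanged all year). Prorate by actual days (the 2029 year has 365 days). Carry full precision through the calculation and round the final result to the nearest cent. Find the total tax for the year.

1 Jan – 31 Oct 2029: 304 days at 1.1% → £2,714,000 × 1.1% × 304/365 = £24,864.7014
1 Nov – 31 Dec 2029: 61 days at 1.5% → £2,714,000 × 1.5% × 61/365 = £6,803.5890
Total = £31,668.2904

£31,668.29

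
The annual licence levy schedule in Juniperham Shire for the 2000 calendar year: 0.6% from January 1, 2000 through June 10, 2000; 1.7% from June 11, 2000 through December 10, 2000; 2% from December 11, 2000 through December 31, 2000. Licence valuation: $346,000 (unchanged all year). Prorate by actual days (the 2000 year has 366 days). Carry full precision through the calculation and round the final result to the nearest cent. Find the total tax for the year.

January 1 – June 10, 2000: 162 days at 0.6% → $346,000 × 0.6% × 162/366 = $918.8852
June 11 – December 10, 2000: 183 days at 1.7% → $346,000 × 1.7% × 183/366 = $2,941.0000
December 11 – December 31, 2000: 21 days at 2% → $346,000 × 2% × 21/366 = $397.0492
Total = $4,256.9344

$4,256.93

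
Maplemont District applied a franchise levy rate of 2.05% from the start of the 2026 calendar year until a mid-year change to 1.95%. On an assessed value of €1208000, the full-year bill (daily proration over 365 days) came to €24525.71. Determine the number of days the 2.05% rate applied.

Let d = days at the first rate; then 365 − d days at the second rate.
€1208000 × [2.05%·d + 1.95%·(365−d)] / 365 = €24525.71
Solving gives d = 293, so the new rate took effect on October 21, 2026.

293 days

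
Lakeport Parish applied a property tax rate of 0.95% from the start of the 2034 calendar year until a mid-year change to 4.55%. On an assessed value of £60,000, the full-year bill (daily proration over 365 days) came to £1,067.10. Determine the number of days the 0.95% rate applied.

Let d = days at the first rate; then 365 − d days at the second rate.
£60,000 × [0.95%·d + 4.55%·(365−d)] / 365 = £1,067.10
Solving gives d = 281, so the new rate took effect on 9 Oct 2034.

281 days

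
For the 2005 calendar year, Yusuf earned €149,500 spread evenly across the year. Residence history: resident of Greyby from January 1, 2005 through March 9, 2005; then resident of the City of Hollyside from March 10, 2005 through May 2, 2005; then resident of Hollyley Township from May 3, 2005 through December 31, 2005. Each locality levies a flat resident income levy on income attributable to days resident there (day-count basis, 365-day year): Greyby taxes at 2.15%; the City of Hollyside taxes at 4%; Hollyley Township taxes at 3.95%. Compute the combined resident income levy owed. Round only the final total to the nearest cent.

Greyby, January 1 – March 9, 2005: 68 days → €149,500 × 2.15% × 68/365 = €598.8192
The City of Hollyside, March 10 – May 2, 2005: 54 days → €149,500 × 4% × 54/365 = €884.7123
Hollyley Township, May 3 – December 31, 2005: 243 days → €149,500 × 3.95% × 243/365 = €3,931.4404
Total = €5,414.9719

€5,414.97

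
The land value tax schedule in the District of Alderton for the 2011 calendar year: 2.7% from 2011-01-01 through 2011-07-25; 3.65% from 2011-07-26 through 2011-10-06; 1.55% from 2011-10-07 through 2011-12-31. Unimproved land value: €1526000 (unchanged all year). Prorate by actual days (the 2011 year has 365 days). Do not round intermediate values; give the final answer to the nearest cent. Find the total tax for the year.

2011-01-01 to 2011-07-25: 206 days at 2.7% → €1526000 × 2.7% × 206/365 = €23253.7315
2011-07-26 to 2011-10-06: 73 days at 3.65% → €1526000 × 3.65% × 73/365 = €11139.8000
2011-10-07 to 2011-12-31: 86 days at 1.55% → €1526000 × 1.55% × 86/365 = €5573.0356
Total = €39966.5671

€39966.57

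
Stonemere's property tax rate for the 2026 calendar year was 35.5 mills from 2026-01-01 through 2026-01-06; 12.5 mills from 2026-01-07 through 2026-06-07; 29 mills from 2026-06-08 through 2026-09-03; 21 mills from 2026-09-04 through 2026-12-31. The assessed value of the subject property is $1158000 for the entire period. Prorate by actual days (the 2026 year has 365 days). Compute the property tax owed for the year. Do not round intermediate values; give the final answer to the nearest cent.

$22728.53

2026-01-01 to 2026-01-06: 6 days at 35.5 mills → $1158000 × 3.55% × 6/365 = $675.7644
2026-01-07 to 2026-06-07: 152 days at 12.5 mills → $1158000 × 1.25% × 152/365 = $6027.9452
2026-06-08 to 2026-09-03: 88 days at 29 mills → $1158000 × 2.9% × 88/365 = $8096.4822
2026-09-04 to 2026-12-31: 119 days at 21 mills → $1158000 × 2.1% × 119/365 = $7928.3342
Total = $22728.5260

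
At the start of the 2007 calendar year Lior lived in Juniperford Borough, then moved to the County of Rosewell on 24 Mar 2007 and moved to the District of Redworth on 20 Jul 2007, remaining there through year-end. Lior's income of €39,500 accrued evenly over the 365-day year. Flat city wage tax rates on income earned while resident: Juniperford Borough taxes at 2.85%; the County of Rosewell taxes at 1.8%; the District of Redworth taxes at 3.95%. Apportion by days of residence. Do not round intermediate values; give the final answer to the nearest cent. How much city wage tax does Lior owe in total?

Juniperford Borough, 1 Jan – 23 Mar 2007: 82 days → €39,500 × 2.85% × 82/365 = €252.9082
The County of Rosewell, 24 Mar – 19 Jul 2007: 118 days → €39,500 × 1.8% × 118/365 = €229.8575
The District of Redworth, 20 Jul – 31 Dec 2007: 165 days → €39,500 × 3.95% × 165/365 = €705.3185
Total = €1,188.0842

€1,188.08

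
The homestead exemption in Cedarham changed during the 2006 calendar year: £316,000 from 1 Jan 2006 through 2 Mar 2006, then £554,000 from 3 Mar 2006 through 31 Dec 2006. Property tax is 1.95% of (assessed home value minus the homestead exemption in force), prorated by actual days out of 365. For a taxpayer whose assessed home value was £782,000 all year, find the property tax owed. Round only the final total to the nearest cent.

1 Jan – 2 Mar 2006: 61 days, exemption £316,000 → (£782,000 − £316,000) × 1.95% × 61/365 = £1,518.6493
3 Mar – 31 Dec 2006: 304 days, exemption £554,000 → (£782,000 − £554,000) × 1.95% × 304/365 = £3,702.9699
Total = £5,221.6192

£5,221.62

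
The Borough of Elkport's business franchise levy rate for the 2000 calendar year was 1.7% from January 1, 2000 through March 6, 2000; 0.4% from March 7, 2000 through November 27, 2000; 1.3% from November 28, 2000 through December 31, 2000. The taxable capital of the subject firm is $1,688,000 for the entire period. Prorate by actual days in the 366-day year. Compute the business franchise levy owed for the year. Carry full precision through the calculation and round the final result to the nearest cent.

January 1 – March 6, 2000: 66 days at 1.7% → $1,688,000 × 1.7% × 66/366 = $5,174.6885
March 7 – November 27, 2000: 266 days at 0.4% → $1,688,000 × 0.4% × 266/366 = $4,907.1913
November 28 – December 31, 2000: 34 days at 1.3% → $1,688,000 × 1.3% × 34/366 = $2,038.5137
Total = $12,120.3934

$12,120.39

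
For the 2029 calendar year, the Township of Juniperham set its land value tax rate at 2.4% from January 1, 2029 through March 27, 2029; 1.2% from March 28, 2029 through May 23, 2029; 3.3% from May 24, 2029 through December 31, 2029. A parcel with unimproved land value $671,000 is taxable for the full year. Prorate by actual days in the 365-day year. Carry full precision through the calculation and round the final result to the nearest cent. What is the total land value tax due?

January 1 – March 27, 2029: 86 days at 2.4% → $671,000 × 2.4% × 86/365 = $3,794.3671
March 28 – May 23, 2029: 57 days at 1.2% → $671,000 × 1.2% × 57/365 = $1,257.4356
May 24 – December 31, 2029: 222 days at 3.3% → $671,000 × 3.3% × 222/365 = $13,467.7973
Total = $18,519.6000

$18,519.60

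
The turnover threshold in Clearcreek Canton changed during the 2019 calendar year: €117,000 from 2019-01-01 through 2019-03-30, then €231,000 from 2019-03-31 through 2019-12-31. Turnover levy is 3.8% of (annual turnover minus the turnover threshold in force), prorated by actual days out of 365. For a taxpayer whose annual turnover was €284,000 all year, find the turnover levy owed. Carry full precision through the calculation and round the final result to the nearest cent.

€3,070.30

2019-01-01 to 2019-03-30: 89 days, exemption €117,000 → (€284,000 − €117,000) × 3.8% × 89/365 = €1,547.3808
2019-03-31 to 2019-12-31: 276 days, exemption €231,000 → (€284,000 − €231,000) × 3.8% × 276/365 = €1,522.9151
Total = €3,070.2959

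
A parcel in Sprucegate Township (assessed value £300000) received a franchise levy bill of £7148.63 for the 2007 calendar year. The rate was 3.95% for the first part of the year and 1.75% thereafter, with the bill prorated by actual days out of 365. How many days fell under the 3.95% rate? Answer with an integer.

105 days

Let d = days at the first rate; then 365 − d days at the second rate.
£300000 × [3.95%·d + 1.75%·(365−d)] / 365 = £7148.63
Solving gives d = 105, so the new rate took effect on April 16, 2007.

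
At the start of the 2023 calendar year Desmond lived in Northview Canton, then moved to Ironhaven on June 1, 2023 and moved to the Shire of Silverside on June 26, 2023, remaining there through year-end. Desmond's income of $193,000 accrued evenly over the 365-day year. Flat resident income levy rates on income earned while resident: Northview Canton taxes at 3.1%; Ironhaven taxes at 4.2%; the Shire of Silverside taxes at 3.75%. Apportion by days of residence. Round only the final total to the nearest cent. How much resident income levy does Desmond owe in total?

$6,778.00

Northview Canton, January 1 – May 31, 2023: 151 days → $193,000 × 3.1% × 151/365 = $2,475.1589
Ironhaven, June 1 – June 25, 2023: 25 days → $193,000 × 4.2% × 25/365 = $555.2055
The Shire of Silverside, June 26 – December 31, 2023: 189 days → $193,000 × 3.75% × 189/365 = $3,747.6370
Total = $6,778.0014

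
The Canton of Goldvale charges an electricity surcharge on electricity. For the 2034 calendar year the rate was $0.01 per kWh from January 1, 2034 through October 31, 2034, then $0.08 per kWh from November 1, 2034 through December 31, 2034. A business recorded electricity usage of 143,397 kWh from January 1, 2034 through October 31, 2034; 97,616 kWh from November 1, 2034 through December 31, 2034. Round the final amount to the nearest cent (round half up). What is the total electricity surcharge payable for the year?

January 1 – October 31, 2034: 143,397 kWh at $0.01/kWh → $1,433.97
November 1 – December 31, 2034: 97,616 kWh at $0.08/kWh → $7,809.28

$9,243.25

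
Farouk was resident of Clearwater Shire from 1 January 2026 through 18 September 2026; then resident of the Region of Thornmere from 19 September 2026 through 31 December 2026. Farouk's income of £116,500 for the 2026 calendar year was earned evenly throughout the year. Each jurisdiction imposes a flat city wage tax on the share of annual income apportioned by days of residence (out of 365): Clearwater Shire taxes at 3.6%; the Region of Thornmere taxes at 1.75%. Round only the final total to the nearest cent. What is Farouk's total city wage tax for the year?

Clearwater Shire, 1 January – 18 September 2026: 261 days → £116,500 × 3.6% × 261/365 = £2,998.9973
The Region of Thornmere, 19 September – 31 December 2026: 104 days → £116,500 × 1.75% × 104/365 = £580.9041
Total = £3,579.9014

£3,579.90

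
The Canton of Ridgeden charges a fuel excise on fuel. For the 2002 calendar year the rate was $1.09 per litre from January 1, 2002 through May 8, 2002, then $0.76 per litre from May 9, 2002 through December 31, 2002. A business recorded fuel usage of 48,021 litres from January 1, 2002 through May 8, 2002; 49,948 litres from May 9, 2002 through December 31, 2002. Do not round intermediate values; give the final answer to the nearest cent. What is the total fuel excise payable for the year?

January 1 – May 8, 2002: 48,021 litres at $1.09/litre → $52,342.89
May 9 – December 31, 2002: 49,948 litres at $0.76/litre → $37,960.48

$90,303.37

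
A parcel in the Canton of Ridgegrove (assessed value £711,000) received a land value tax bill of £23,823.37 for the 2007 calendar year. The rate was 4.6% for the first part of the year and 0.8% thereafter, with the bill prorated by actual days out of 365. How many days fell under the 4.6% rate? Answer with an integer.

Let d = days at the first rate; then 365 − d days at the second rate.
£711,000 × [4.6%·d + 0.8%·(365−d)] / 365 = £23,823.37
Solving gives d = 245, so the new rate took effect on 3 Sep 2007.

245 days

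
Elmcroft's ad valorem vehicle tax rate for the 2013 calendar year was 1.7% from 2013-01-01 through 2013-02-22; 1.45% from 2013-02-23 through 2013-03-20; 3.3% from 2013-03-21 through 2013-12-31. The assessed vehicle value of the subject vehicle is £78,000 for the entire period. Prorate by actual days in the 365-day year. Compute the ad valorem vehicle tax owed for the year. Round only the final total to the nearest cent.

£2,289.99

2013-01-01 to 2013-02-22: 53 days at 1.7% → £78,000 × 1.7% × 53/365 = £192.5425
2013-02-23 to 2013-03-20: 26 days at 1.45% → £78,000 × 1.45% × 26/365 = £80.5644
2013-03-21 to 2013-12-31: 286 days at 3.3% → £78,000 × 3.3% × 286/365 = £2,016.8877
Total = £2,289.9945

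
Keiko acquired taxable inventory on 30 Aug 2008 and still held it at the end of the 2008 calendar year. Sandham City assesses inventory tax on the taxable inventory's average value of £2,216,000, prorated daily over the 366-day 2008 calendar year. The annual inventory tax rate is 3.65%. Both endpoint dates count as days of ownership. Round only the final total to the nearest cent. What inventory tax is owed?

£27,403.32

Days held (30 Aug – 31 Dec 2008): 124 out of 366
Tax = £2,216,000 × 3.65% × 124/366 = £27,403.3224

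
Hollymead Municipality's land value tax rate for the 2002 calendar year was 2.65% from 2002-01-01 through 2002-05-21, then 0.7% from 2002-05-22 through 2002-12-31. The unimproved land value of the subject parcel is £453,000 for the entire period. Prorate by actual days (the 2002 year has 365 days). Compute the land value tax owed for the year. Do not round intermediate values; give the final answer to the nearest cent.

£6,583.39

2002-01-01 to 2002-05-21: 141 days at 2.65% → £453,000 × 2.65% × 141/365 = £4,637.3548
2002-05-22 to 2002-12-31: 224 days at 0.7% → £453,000 × 0.7% × 224/365 = £1,946.0384
Total = £6,583.3932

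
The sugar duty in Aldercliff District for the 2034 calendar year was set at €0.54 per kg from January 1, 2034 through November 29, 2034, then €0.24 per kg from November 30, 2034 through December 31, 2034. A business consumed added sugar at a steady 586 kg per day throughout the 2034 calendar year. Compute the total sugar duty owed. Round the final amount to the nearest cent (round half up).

January 1 – November 29, 2034: 333 days × 586 kg/day = 195,138 kg at €0.54/kg → €105374.52
November 30 – December 31, 2034: 32 days × 586 kg/day = 18,752 kg at €0.24/kg → €4500.48

€109875.00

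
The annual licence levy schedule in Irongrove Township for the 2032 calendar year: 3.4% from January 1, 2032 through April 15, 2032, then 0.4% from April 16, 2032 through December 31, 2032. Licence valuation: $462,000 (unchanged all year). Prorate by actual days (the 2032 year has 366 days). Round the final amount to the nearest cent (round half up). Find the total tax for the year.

$5,862.10

January 1 – April 15, 2032: 106 days at 3.4% → $462,000 × 3.4% × 106/366 = $4,549.3115
April 16 – December 31, 2032: 260 days at 0.4% → $462,000 × 0.4% × 260/366 = $1,312.7869
Total = $5,862.0984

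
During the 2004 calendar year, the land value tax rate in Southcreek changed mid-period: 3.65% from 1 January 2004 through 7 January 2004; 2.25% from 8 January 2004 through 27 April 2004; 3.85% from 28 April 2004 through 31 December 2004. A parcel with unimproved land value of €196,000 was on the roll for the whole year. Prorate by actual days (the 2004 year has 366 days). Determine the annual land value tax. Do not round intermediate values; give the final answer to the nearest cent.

€6,587.42

1 January – 7 January 2004: 7 days at 3.65% → €196,000 × 3.65% × 7/366 = €136.8251
8 January – 27 April 2004: 111 days at 2.25% → €196,000 × 2.25% × 111/366 = €1,337.4590
28 April – 31 December 2004: 248 days at 3.85% → €196,000 × 3.85% × 248/366 = €5,113.1366
Total = €6,587.4208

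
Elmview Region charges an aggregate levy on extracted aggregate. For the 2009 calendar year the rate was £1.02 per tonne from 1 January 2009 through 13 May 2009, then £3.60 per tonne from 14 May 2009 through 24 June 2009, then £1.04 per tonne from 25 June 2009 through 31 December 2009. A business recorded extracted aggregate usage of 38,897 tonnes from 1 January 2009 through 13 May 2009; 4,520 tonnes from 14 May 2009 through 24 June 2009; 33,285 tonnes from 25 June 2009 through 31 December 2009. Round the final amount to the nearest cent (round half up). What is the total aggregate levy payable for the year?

£90563.34

1 January – 13 May 2009: 38,897 tonnes at £1.02/tonne → £39674.94
14 May – 24 June 2009: 4,520 tonnes at £3.60/tonne → £16272.00
25 June – 31 December 2009: 33,285 tonnes at £1.04/tonne → £34616.40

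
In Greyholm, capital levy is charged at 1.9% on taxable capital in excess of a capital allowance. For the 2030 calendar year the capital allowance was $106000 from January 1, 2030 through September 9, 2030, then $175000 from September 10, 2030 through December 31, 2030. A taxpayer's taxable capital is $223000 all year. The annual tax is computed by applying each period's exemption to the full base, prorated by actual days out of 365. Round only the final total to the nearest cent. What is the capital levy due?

$1817.13

January 1 – September 9, 2030: 252 days, exemption $106000 → ($223000 − $106000) × 1.9% × 252/365 = $1534.7836
September 10 – December 31, 2030: 113 days, exemption $175000 → ($223000 − $175000) × 1.9% × 113/365 = $282.3452
Total = $1817.1288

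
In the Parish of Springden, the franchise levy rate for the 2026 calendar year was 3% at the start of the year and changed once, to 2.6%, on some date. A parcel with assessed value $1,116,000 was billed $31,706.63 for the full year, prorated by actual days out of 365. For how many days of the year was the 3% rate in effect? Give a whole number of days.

Let d = days at the first rate; then 365 − d days at the second rate.
$1,116,000 × [3%·d + 2.6%·(365−d)] / 365 = $31,706.63
Solving gives d = 220, so the new rate took effect on 9 August 2026.

220 days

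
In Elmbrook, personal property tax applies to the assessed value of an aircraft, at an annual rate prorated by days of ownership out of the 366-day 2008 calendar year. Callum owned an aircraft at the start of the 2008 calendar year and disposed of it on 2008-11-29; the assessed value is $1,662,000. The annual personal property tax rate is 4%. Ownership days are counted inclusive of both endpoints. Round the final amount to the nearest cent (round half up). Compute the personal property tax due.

$60,667.54

Days held (2008-01-01 to 2008-11-29): 334 out of 366
Tax = $1,662,000 × 4% × 334/366 = $60,667.5410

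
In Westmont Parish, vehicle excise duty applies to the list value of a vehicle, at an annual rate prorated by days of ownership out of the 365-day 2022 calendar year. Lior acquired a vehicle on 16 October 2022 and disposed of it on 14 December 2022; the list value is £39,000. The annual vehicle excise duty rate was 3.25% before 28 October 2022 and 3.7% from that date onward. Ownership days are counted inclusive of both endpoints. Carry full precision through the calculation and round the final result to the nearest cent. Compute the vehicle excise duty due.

16 October – 27 October 2022: 12 days at 3.25% → £39,000 × 3.25% × 12/365 = £41.6712
28 October – 14 December 2022: 48 days at 3.7% → £39,000 × 3.7% × 48/365 = £189.7644
Total = £231.4356

£231.44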